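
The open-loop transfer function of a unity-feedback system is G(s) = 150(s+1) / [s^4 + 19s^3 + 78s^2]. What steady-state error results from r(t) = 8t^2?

8.32

Factoring s^2 from the denominator leaves a polynomial with constant term 78, so the system is type 2.
K_a = lim_{s→0} s^2·G(s) = 150·1 / 78 = 25/13.
r(t) = 8t^2 gives R(s) = 16/s^3.
e_ss = 16/K_a = 16/(25/13) = 8.32.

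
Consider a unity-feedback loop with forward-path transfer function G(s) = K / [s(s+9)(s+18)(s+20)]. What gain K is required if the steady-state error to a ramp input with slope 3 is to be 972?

The open loop has one pole at the origin → type 1 system.
K_v = lim_{s→0} s·G(s) = K / (9·18·20) = (1/3240)·K.
e_ss = 3/K_v = 972 ⇒ K_v = 1/324 ⇒ K = (1/324)/(1/3240) = 10.

10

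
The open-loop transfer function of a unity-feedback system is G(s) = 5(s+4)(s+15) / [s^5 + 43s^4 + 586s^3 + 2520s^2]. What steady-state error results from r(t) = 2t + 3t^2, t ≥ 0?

Factoring s^2 from the denominator leaves a polynomial with constant term 2520, so the system is type 2. Taking each input component in turn:
  • 2t: tracked with zero error.
  • 3t^2: e_ss = 6/K_a with K_a=5/42 → 50.4.
Total e_ss = 50.4.

50.4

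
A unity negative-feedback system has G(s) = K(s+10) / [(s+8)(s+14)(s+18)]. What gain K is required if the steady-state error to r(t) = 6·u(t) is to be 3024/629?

50

No free integrators in G(s): this is a type 0 system.
K_p = lim_{s→0} G(s) = K·10 / (8·14·18) = (5/1008)·K.
e_ss = 6/(1 + K_p) = 3024/629 ⇒ 1 + (5/1008)·K = 629/504 ⇒ K = 50.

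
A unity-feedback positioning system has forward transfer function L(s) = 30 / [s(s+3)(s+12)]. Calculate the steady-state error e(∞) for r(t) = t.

The open loop has one pole at the origin → type 1 system.
K_v = lim_{s→0} s·L(s) = 30 / (3·12) = 5/6.
e_ss = 1/K_v = 1/(5/6) = 1.2.

1.2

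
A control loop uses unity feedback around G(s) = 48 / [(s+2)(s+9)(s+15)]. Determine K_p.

System type = 0 (no poles at s=0).
K_p = lim_{s→0} G(s) = 48 / (2·9·15) = 8/45.

8/45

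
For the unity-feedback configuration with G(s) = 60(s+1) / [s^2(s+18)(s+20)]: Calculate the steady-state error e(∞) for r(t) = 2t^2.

G(s) has two factors of s in the denominator, so the system is type 2.
K_a = lim_{s→0} s^2·G(s) = 60·1 / (18·20) = 1/6.
r(t) = 2t^2 gives R(s) = 4/s^3.
e_ss = 4/K_a = 4/(1/6) = 24.

24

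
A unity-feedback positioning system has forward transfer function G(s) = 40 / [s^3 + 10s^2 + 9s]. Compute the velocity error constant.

40/9

The denominator has no term below 9s — 1 pole at s=0, type 1.
K_v = lim_{s→0} s·G(s) = 40 / 9 = 40/9.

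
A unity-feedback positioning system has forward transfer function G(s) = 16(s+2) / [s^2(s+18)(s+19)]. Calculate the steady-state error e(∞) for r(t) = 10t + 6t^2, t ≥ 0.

128.25

Two free integrators in G(s): this is a type 2 system. Taking each input component in turn:
  • 10t: tracked with zero error.
  • 6t^2: e_ss = 12/K_a with K_a=16/171 → 128.25.
Total e_ss = 128.25.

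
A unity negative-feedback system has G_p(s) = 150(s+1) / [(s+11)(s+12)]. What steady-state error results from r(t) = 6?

G_p(s) has no factors of s in the denominator, so the system is type 0.
K_p = lim_{s→0} G_p(s) = 150·1 / (11·12) = 25/22.
e_ss = 6/(1 + K_p) = 6/(47/22) = 132/47.

132/47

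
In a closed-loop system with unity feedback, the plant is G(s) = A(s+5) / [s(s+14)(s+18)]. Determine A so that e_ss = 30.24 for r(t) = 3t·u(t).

The open loop has one pole at the origin → type 1 system.
K_v = lim_{s→0} s·G(s) = A·5 / (14·18) = (5/252)·A.
e_ss = 3/K_v = 30.24 ⇒ K_v = 25/252 ⇒ A = (25/252)/(5/252) = 5.

5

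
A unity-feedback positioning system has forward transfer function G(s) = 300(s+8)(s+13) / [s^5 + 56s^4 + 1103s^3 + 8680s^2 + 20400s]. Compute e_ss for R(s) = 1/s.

0

Factoring s from the denominator leaves a polynomial with constant term 20400, so the system is type 1.
A type-1 system has K_p = ∞, so it tracks a step input with zero steady-state error.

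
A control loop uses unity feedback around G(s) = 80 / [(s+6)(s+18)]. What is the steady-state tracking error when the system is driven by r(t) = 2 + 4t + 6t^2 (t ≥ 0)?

The open loop has no poles at the origin → type 0 system. By superposition:
  • 2: e_ss = 2/(1+K_p) with K_p=20/27 → 54/47.
  • 4t: a type-0 system cannot track it, e_ss → ∞.
  • 6t^2: a type-0 system cannot track it, e_ss → ∞.
The unbounded component dominates.

infinity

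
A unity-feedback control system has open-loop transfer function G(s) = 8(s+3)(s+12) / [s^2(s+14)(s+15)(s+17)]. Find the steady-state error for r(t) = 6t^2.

G(s) has two factors of s in the denominator, so the system is type 2.
K_a = lim_{s→0} s^2·G(s) = 8·3·12 / (14·15·17) = 48/595.
r(t) = 6t^2 gives R(s) = 12/s^3.
e_ss = 12/K_a = 12/(48/595) = 148.75.

148.75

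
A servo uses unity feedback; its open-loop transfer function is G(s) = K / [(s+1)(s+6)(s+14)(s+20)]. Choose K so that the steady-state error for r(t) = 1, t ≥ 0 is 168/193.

250

G(s) has no factors of s in the denominator, so the system is type 0.
K_p = lim_{s→0} G(s) = K / (1·6·14·20) = (1/1680)·K.
e_ss = 1/(1 + K_p) = 168/193 ⇒ 1 + (1/1680)·K = 193/168 ⇒ K = 250.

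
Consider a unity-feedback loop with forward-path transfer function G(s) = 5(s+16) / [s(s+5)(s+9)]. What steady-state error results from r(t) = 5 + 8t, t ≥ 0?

4.5

System type = 1 (one pole at s=0). By superposition:
  • 5: tracked with zero error.
  • 8t: e_ss = 8/K_v with K_v=16/9 → 4.5.
Total e_ss = 4.5.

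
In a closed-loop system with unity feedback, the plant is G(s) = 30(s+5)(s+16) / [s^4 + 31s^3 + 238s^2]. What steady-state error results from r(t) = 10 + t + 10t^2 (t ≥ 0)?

119/60

Factoring s^2 from the denominator leaves a polynomial with constant term 238, so the system is type 2. Taking each input component in turn:
  • 10: tracked with zero error.
  • t: tracked with zero error.
  • 10t^2: e_ss = 20/K_a with K_a=1200/119 → 119/60.
Total e_ss = 119/60.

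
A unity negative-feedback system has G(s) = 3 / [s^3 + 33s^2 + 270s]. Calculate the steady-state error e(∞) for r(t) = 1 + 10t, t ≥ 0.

Lowest-order denominator term is 270s, so the open loop has 1 pole at the origin → type 1 system. By superposition:
  • 1: tracked with zero error.
  • 10t: e_ss = 10/K_v with K_v=1/90 → 900.
Total e_ss = 900.

900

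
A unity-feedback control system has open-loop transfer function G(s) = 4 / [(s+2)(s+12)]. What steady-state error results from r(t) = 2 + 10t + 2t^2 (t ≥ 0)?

infinity

No free integrators in G(s): this is a type 0 system. By superposition:
  • 2: e_ss = 2/(1+K_p) with K_p=1/6 → 12/7.
  • 10t: a type-0 system cannot track it, e_ss → ∞.
  • 2t^2: a type-0 system cannot track it, e_ss → ∞.
The unbounded component dominates.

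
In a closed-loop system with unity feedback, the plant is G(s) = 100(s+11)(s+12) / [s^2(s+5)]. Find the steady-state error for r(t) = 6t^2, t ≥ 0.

1/220

The open loop has two poles at the origin → type 2 system.
K_a = lim_{s→0} s^2·G(s) = 100·11·12 / (5) = 2640.
r(t) = 6t^2 gives R(s) = 12/s^3.
e_ss = 12/K_a = 12/2640 = 1/220.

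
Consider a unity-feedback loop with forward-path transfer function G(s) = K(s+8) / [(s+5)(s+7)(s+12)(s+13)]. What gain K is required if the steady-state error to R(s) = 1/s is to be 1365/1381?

8

System type = 0 (no poles at s=0).
K_p = lim_{s→0} G(s) = K·8 / (5·7·12·13) = (2/1365)·K.
e_ss = 1/(1 + K_p) = 1365/1381 ⇒ 1 + (2/1365)·K = 1381/1365 ⇒ K = 8.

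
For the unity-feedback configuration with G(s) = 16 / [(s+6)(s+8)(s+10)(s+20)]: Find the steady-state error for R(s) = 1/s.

System type = 0 (no poles at s=0).
K_p = lim_{s→0} G(s) = 16 / (6·8·10·20) = 1/600.
e_ss = 1/(1 + K_p) = 1/(601/600) = 600/601.

600/601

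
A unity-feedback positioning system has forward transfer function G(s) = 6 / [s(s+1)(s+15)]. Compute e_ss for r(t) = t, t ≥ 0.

The open loop has one pole at the origin → type 1 system.
K_v = lim_{s→0} s·G(s) = 6 / (1·15) = 0.4.
e_ss = 1/K_v = 1/0.4 = 2.5.

2.5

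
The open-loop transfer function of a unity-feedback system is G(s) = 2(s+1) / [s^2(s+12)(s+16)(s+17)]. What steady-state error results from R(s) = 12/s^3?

19584

Two free integrators in G(s): this is a type 2 system.
K_a = lim_{s→0} s^2·G(s) = 2·1 / (12·16·17) = 1/1632.
r(t) = 6t^2 gives R(s) = 12/s^3.
e_ss = 12/K_a = 12/(1/1632) = 19584.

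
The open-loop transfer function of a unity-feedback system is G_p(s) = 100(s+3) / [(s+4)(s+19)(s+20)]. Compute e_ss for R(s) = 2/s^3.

System type = 0 (no poles at s=0).
K_a = lim_{s→0} s^2·G_p(s) = 0; the steady-state error to this parabolic input grows without bound.

infinity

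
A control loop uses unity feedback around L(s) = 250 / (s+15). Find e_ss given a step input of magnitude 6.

18/53

System type = 0 (no poles at s=0).
K_p = lim_{s→0} L(s) = 250 / (15) = 50/3.
e_ss = 6/(1 + K_p) = 6/(53/3) = 18/53.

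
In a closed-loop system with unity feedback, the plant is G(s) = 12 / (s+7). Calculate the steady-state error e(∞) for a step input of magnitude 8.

G(s) has no factors of s in the denominator, so the system is type 0.
K_p = lim_{s→0} G(s) = 12 / (7) = 12/7.
e_ss = 8/(1 + K_p) = 8/(19/7) = 56/19.

56/19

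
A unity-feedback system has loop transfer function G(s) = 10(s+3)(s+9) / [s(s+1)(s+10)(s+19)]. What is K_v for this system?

System type = 1 (one pole at s=0).
K_v = lim_{s→0} s·G(s) = 10·3·9 / (1·10·19) = 27/19.

27/19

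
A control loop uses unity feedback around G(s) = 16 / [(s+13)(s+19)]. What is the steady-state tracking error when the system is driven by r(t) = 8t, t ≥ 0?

No free integrators in G(s): this is a type 0 system.
For a type-0 system K_v = 0, so e_ss to a ramp input is unbounded.

infinity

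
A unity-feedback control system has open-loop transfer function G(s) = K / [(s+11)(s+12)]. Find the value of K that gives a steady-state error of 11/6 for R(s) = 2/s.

12

The open loop has no poles at the origin → type 0 system.
K_p = lim_{s→0} G(s) = K / (11·12) = (1/132)·K.
e_ss = 2/(1 + K_p) = 11/6 ⇒ 1 + (1/132)·K = 12/11 ⇒ K = 12.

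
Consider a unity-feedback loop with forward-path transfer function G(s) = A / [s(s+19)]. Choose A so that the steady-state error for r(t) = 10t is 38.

One free integrator in G(s): this is a type 1 system.
K_v = lim_{s→0} s·G(s) = A / (19) = (1/19)·A.
e_ss = 10/K_v = 38 ⇒ K_v = 5/19 ⇒ A = (5/19)/(1/19) = 5.

5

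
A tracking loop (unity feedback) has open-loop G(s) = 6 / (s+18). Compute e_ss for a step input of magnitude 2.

1.5

The open loop has no poles at the origin → type 0 system.
K_p = lim_{s→0} G(s) = 6 / (18) = 1/3.
e_ss = 2/(1 + K_p) = 2/(4/3) = 1.5.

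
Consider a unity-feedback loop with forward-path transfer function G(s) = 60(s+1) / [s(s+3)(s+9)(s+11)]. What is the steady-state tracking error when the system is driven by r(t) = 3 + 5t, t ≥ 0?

24.75

G(s) has one factor of s in the denominator, so the system is type 1. Treating each term separately:
  • 3: tracked with zero error.
  • 5t: e_ss = 5/K_v with K_v=20/99 → 24.75.
Total e_ss = 24.75.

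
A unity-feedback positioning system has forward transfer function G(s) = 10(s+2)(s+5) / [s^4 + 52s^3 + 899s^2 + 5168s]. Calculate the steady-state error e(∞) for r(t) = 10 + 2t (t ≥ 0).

103.36

Lowest-order denominator term is 5168s, so the open loop has 1 pole at the origin → type 1 system. By superposition:
  • 10: tracked with zero error.
  • 2t: e_ss = 2/K_v with K_v=25/1292 → 103.36.
Total e_ss = 103.36.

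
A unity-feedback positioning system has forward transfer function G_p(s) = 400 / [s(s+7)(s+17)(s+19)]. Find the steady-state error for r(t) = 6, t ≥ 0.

The open loop has one pole at the origin → type 1 system.
K_p = ∞ for a type-1 system; e_ss to a step is zero.

0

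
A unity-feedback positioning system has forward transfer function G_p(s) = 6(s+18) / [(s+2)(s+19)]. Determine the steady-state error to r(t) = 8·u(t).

The open loop has no poles at the origin → type 0 system.
K_p = lim_{s→0} G_p(s) = 6·18 / (2·19) = 54/19.
e_ss = 8/(1 + K_p) = 8/(73/19) = 152/73.

152/73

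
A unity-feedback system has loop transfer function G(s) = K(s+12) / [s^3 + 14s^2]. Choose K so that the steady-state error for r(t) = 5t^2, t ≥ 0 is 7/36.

60

The denominator has no term below 14s^2 — 2 poles at s=0, type 2.
K_a = lim_{s→0} s^2·G(s) = K·12 / 14 = (6/7)·K.
e_ss = 10/K_a = 7/36 ⇒ K_a = 360/7 ⇒ K = (360/7)/(6/7) = 60.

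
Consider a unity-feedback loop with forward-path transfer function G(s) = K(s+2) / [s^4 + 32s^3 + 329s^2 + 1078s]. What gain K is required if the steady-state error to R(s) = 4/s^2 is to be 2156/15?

Lowest-order denominator term is 1078s, so the open loop has 1 pole at the origin → type 1 system.
K_v = lim_{s→0} s·G(s) = K·2 / 1078 = (1/539)·K.
e_ss = 4/K_v = 2156/15 ⇒ K_v = 15/539 ⇒ K = (15/539)/(1/539) = 15.

15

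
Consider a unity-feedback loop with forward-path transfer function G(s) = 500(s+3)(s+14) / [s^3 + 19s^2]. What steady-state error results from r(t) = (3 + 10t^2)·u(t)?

Lowest-order denominator term is 19s^2, so the open loop has 2 poles at the origin → type 2 system. By superposition:
  • 3: tracked with zero error.
  • 10t^2: e_ss = 20/K_a with K_a=21000/19 → 19/1050.
Total e_ss = 19/1050.

19/1050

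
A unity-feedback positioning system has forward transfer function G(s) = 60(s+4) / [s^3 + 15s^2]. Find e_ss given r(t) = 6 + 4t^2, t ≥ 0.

0.5

Lowest-order denominator term is 15s^2, so the open loop has 2 poles at the origin → type 2 system. By superposition:
  • 6: tracked with zero error.
  • 4t^2: e_ss = 8/K_a with K_a=16 → 0.5.
Total e_ss = 0.5.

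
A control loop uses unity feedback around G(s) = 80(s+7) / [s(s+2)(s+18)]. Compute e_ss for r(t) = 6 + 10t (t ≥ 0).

The open loop has one pole at the origin → type 1 system. Taking each input component in turn:
  • 6: tracked with zero error.
  • 10t: e_ss = 10/K_v with K_v=140/9 → 9/14.
Total e_ss = 9/14.

9/14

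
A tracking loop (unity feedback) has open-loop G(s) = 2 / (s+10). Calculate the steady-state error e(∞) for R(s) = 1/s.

5/6

The open loop has no poles at the origin → type 0 system.
K_p = lim_{s→0} G(s) = 2 / (10) = 0.2.
e_ss = 1/(1 + K_p) = 1/1.2 = 5/6.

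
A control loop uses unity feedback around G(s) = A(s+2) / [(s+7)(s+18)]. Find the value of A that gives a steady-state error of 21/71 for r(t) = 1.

G(s) has no factors of s in the denominator, so the system is type 0.
K_p = lim_{s→0} G(s) = A·2 / (7·18) = (1/63)·A.
e_ss = 1/(1 + K_p) = 21/71 ⇒ 1 + (1/63)·A = 71/21 ⇒ A = 150.

150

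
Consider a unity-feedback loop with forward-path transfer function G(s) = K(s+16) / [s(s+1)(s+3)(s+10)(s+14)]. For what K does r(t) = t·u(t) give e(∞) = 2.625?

10

The open loop has one pole at the origin → type 1 system.
K_v = lim_{s→0} s·G(s) = K·16 / (1·3·10·14) = (4/105)·K.
e_ss = 1/K_v = 2.625 ⇒ K_v = 8/21 ⇒ K = (8/21)/(4/105) = 10.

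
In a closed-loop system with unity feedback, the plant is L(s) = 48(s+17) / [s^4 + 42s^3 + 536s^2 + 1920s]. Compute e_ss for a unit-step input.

The denominator has no term below 1920s — 1 pole at s=0, type 1.
K_p = ∞ for a type-1 system; e_ss to a step is zero.

0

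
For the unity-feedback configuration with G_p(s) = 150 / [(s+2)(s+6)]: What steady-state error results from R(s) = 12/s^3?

G_p(s) has no factors of s in the denominator, so the system is type 0.
K_a = lim_{s→0} s^2·G_p(s) = 0; the steady-state error to this parabolic input grows without bound.

infinity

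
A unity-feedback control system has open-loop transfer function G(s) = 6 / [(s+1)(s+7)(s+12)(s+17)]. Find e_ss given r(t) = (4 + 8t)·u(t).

No free integrators in G(s): this is a type 0 system. Taking each input component in turn:
  • 4: e_ss = 4/(1+K_p) with K_p=1/238 → 952/239.
  • 8t: a type-0 system cannot track it, e_ss → ∞.
The unbounded component dominates.

infinity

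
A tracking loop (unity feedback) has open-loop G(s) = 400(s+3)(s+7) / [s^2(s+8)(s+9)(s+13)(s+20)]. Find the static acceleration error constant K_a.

G(s) has two factors of s in the denominator, so the system is type 2.
K_a = lim_{s→0} s^2·G(s) = 400·3·7 / (8·9·13·20) = 35/78.

35/78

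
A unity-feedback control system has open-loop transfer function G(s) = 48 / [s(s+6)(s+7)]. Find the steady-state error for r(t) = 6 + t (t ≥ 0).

0.875

System type = 1 (one pole at s=0). Taking each input component in turn:
  • 6: tracked with zero error.
  • t: e_ss = 1/K_v with K_v=8/7 → 0.875.
Total e_ss = 0.875.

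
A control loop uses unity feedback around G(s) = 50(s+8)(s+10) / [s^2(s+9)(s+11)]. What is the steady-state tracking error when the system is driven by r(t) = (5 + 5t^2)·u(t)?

Two free integrators in G(s): this is a type 2 system. Treating each term separately:
  • 5: tracked with zero error.
  • 5t^2: e_ss = 10/K_a with K_a=4000/99 → 0.2475.
Total e_ss = 0.2475.

0.2475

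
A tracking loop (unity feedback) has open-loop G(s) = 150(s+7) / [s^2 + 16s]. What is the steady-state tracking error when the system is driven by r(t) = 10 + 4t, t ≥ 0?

The denominator has no term below 16s — 1 pole at s=0, type 1. Taking each input component in turn:
  • 10: tracked with zero error.
  • 4t: e_ss = 4/K_v with K_v=65.625 → 32/525.
Total e_ss = 32/525.

32/525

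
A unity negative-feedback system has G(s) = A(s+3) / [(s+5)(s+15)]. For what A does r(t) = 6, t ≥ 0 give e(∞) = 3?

The open loop has no poles at the origin → type 0 system.
K_p = lim_{s→0} G(s) = A·3 / (5·15) = 0.04·A.
e_ss = 6/(1 + K_p) = 3 ⇒ 1 + 0.04·A = 2 ⇒ A = 25.

25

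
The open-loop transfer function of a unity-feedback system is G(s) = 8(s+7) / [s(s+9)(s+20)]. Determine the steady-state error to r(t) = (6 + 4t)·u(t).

System type = 1 (one pole at s=0). Treating each term separately:
  • 6: tracked with zero error.
  • 4t: e_ss = 4/K_v with K_v=14/45 → 90/7.
Total e_ss = 90/7.

90/7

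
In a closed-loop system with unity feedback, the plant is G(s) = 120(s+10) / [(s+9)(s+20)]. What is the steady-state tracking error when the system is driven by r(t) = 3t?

The open loop has no poles at the origin → type 0 system.
K_v = lim_{s→0} s·G(s) = 0; the steady-state error to this ramp input grows without bound.

infinity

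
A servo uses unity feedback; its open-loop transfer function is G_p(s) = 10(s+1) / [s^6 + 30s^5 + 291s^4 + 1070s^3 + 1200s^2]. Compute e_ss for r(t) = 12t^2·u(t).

The denominator has no term below 1200s^2 — 2 poles at s=0, type 2.
K_a = lim_{s→0} s^2·G_p(s) = 10·1 / 1200 = 1/120.
r(t) = 12t^2 gives R(s) = 24/s^3.
e_ss = 24/K_a = 24/(1/120) = 2880.

2880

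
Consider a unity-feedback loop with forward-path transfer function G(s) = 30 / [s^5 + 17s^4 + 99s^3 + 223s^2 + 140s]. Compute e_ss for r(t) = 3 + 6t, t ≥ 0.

28

The denominator has no term below 140s — 1 pole at s=0, type 1. Treating each term separately:
  • 3: tracked with zero error.
  • 6t: e_ss = 6/K_v with K_v=3/14 → 28.
Total e_ss = 28.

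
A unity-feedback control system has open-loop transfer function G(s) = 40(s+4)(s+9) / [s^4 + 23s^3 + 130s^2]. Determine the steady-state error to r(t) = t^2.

Lowest-order denominator term is 130s^2, so the open loop has 2 poles at the origin → type 2 system.
K_a = lim_{s→0} s^2·G(s) = 40·4·9 / 130 = 144/13.
r(t) = t^2 gives R(s) = 2/s^3.
e_ss = 2/K_a = 2/(144/13) = 13/72.

13/72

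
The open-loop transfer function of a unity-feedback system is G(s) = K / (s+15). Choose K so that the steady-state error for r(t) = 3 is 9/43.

200

The open loop has no poles at the origin → type 0 system.
K_p = lim_{s→0} G(s) = K / (15) = (1/15)·K.
e_ss = 3/(1 + K_p) = 9/43 ⇒ 1 + (1/15)·K = 43/3 ⇒ K = 200.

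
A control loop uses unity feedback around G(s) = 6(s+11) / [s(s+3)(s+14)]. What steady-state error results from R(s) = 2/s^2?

14/11

The open loop has one pole at the origin → type 1 system.
K_v = lim_{s→0} s·G(s) = 6·11 / (3·14) = 11/7.
e_ss = 2/K_v = 2/(11/7) = 14/11.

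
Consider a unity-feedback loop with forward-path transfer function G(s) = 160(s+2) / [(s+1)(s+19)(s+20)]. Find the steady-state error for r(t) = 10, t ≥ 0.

No free integrators in G(s): this is a type 0 system.
K_p = lim_{s→0} G(s) = 160·2 / (1·19·20) = 16/19.
e_ss = 10/(1 + K_p) = 10/(35/19) = 38/7.

38/7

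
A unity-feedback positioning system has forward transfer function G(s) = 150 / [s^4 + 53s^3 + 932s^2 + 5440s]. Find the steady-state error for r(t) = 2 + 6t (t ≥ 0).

217.6

Factoring s from the denominator leaves a polynomial with constant term 5440, so the system is type 1. By superposition:
  • 2: tracked with zero error.
  • 6t: e_ss = 6/K_v with K_v=15/544 → 217.6.
Total e_ss = 217.6.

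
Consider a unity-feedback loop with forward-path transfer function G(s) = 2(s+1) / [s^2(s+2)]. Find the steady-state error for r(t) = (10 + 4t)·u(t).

System type = 2 (two poles at s=0). Taking each input component in turn:
  • 10: tracked with zero error.
  • 4t: tracked with zero error.
Total e_ss = 0.

0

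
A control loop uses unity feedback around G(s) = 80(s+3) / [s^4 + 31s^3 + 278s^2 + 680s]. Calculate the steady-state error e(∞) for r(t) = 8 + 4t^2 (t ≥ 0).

Lowest-order denominator term is 680s, so the open loop has 1 pole at the origin → type 1 system. Treating each term separately:
  • 8: tracked with zero error.
  • 4t^2: a type-1 system cannot track it, e_ss → ∞.
The unbounded component dominates.

infinity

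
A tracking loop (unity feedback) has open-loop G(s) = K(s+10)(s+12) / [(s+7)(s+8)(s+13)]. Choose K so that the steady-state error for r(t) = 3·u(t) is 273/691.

40

System type = 0 (no poles at s=0).
K_p = lim_{s→0} G(s) = K·10·12 / (7·8·13) = (15/91)·K.
e_ss = 3/(1 + K_p) = 273/691 ⇒ 1 + (15/91)·K = 691/91 ⇒ K = 40.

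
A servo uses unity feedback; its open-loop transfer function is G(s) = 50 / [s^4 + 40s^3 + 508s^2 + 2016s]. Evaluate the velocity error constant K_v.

Lowest-order denominator term is 2016s, so the open loop has 1 pole at the origin → type 1 system.
K_v = lim_{s→0} s·G(s) = 50 / 2016 = 25/1008.

25/1008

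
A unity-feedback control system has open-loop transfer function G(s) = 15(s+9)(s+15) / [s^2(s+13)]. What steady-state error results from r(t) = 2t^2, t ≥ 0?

52/2025

The open loop has two poles at the origin → type 2 system.
K_a = lim_{s→0} s^2·G(s) = 15·9·15 / (13) = 2025/13.
r(t) = 2t^2 gives R(s) = 4/s^3.
e_ss = 4/K_a = 4/(2025/13) = 52/2025.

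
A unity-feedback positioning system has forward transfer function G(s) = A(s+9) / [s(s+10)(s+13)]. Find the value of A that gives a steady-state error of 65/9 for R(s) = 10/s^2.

The open loop has one pole at the origin → type 1 system.
K_v = lim_{s→0} s·G(s) = A·9 / (10·13) = (9/130)·A.
e_ss = 10/K_v = 65/9 ⇒ K_v = 18/13 ⇒ A = (18/13)/(9/130) = 20.

20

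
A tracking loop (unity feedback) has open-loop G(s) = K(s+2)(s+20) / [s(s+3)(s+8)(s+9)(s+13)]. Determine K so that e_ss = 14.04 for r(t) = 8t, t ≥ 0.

40

The open loop has one pole at the origin → type 1 system.
K_v = lim_{s→0} s·G(s) = K·2·20 / (3·8·9·13) = (5/351)·K.
e_ss = 8/K_v = 14.04 ⇒ K_v = 200/351 ⇒ K = (200/351)/(5/351) = 40.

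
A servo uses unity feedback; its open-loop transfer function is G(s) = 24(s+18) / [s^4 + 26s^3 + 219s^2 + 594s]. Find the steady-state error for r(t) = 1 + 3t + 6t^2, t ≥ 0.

infinity

Factoring s from the denominator leaves a polynomial with constant term 594, so the system is type 1. Taking each input component in turn:
  • 1: tracked with zero error.
  • 3t: e_ss = 3/K_v with K_v=8/11 → 4.125.
  • 6t^2: a type-1 system cannot track it, e_ss → ∞.
The unbounded component dominates.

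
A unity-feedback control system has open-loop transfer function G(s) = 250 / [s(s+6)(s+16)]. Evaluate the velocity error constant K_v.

125/48

The open loop has one pole at the origin → type 1 system.
K_v = lim_{s→0} s·G(s) = 250 / (6·16) = 125/48.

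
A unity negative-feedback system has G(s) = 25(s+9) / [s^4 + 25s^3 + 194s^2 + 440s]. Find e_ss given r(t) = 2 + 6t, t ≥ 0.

176/15

Lowest-order denominator term is 440s, so the open loop has 1 pole at the origin → type 1 system. Treating each term separately:
  • 2: tracked with zero error.
  • 6t: e_ss = 6/K_v with K_v=45/88 → 176/15.
Total e_ss = 176/15.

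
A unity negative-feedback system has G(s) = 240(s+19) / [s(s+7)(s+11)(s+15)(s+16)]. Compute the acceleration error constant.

0

G(s) has one factor of s in the denominator, so the system is type 1.
K_a = lim_{s→0} s^2·G(s) = 0 (the extra factor of s kills the finite limit).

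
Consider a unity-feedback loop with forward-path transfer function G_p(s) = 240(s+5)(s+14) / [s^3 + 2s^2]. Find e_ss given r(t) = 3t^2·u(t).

1/1400

The denominator has no term below 2s^2 — 2 poles at s=0, type 2.
K_a = lim_{s→0} s^2·G_p(s) = 240·5·14 / 2 = 8400.
r(t) = 3t^2 gives R(s) = 6/s^3.
e_ss = 6/K_a = 6/8400 = 1/1400.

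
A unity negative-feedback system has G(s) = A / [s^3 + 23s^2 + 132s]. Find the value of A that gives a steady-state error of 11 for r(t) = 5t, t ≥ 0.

60

Lowest-order denominator term is 132s, so the open loop has 1 pole at the origin → type 1 system.
K_v = lim_{s→0} s·G(s) = A / 132 = (1/132)·A.
e_ss = 5/K_v = 11 ⇒ K_v = 5/11 ⇒ A = (5/11)/(1/132) = 60.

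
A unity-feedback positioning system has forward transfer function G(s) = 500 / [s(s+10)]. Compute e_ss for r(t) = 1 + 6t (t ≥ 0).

0.12

System type = 1 (one pole at s=0). By superposition:
  • 1: tracked with zero error.
  • 6t: e_ss = 6/K_v with K_v=50 → 0.12.
Total e_ss = 0.12.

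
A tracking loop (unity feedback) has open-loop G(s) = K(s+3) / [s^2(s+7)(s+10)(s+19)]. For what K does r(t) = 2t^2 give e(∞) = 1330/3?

G(s) has two factors of s in the denominator, so the system is type 2.
K_a = lim_{s→0} s^2·G(s) = K·3 / (7·10·19) = (3/1330)·K.
e_ss = 4/K_a = 1330/3 ⇒ K_a = 6/665 ⇒ K = (6/665)/(3/1330) = 4.

4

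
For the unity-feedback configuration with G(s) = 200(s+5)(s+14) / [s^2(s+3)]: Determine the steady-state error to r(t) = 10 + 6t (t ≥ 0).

0

The open loop has two poles at the origin → type 2 system. Treating each term separately:
  • 10: tracked with zero error.
  • 6t: tracked with zero error.
Total e_ss = 0.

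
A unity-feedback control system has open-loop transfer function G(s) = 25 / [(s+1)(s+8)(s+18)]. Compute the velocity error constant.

0

No free integrators in G(s): this is a type 0 system.
K_v = lim_{s→0} s·G(s) = 0 (the extra factor of s kills the finite limit).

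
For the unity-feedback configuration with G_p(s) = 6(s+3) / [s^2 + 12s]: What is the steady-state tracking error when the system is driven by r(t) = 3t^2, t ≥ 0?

Factoring s from the denominator leaves a polynomial with constant term 12, so the system is type 1.
For a type-1 system K_a = 0, so e_ss to a parabolic input is unbounded.

infinity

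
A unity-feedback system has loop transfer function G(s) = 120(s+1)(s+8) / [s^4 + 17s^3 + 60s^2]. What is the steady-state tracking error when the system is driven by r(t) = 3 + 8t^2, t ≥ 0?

1

The denominator has no term below 60s^2 — 2 poles at s=0, type 2. Treating each term separately:
  • 3: tracked with zero error.
  • 8t^2: e_ss = 16/K_a with K_a=16 → 1.
Total e_ss = 1.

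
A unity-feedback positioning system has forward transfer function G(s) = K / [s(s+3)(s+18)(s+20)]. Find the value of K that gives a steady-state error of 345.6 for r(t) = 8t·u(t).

System type = 1 (one pole at s=0).
K_v = lim_{s→0} s·G(s) = K / (3·18·20) = (1/1080)·K.
e_ss = 8/K_v = 345.6 ⇒ K_v = 5/216 ⇒ K = (5/216)/(1/1080) = 25.

25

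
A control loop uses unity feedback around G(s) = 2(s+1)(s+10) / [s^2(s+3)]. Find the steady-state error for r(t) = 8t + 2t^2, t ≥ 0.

0.6

The open loop has two poles at the origin → type 2 system. By superposition:
  • 8t: tracked with zero error.
  • 2t^2: e_ss = 4/K_a with K_a=20/3 → 0.6.
Total e_ss = 0.6.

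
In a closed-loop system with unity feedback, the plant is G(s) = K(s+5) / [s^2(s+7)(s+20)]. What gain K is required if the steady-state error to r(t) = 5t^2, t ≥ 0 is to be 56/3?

15

System type = 2 (two poles at s=0).
K_a = lim_{s→0} s^2·G(s) = K·5 / (7·20) = (1/28)·K.
e_ss = 10/K_a = 56/3 ⇒ K_a = 15/28 ⇒ K = (15/28)/(1/28) = 15.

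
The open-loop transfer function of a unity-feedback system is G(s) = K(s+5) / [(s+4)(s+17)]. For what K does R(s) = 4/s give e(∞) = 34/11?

System type = 0 (no poles at s=0).
K_p = lim_{s→0} G(s) = K·5 / (4·17) = (5/68)·K.
e_ss = 4/(1 + K_p) = 34/11 ⇒ 1 + (5/68)·K = 22/17 ⇒ K = 4.

4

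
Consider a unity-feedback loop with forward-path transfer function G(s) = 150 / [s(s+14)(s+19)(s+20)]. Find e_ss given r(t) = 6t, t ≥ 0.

212.8

One free integrator in G(s): this is a type 1 system.
K_v = lim_{s→0} s·G(s) = 150 / (14·19·20) = 15/532.
e_ss = 6/K_v = 6/(15/532) = 212.8.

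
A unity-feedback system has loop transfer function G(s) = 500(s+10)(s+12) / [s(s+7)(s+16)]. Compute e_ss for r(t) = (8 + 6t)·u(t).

G(s) has one factor of s in the denominator, so the system is type 1. By superposition:
  • 8: tracked with zero error.
  • 6t: e_ss = 6/K_v with K_v=3750/7 → 0.0112.
Total e_ss = 0.0112.

0.0112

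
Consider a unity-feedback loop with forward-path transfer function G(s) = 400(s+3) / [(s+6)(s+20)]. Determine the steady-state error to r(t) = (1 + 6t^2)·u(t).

infinity

System type = 0 (no poles at s=0). Treating each term separately:
  • 1: e_ss = 1/(1+K_p) with K_p=10 → 1/11.
  • 6t^2: a type-0 system cannot track it, e_ss → ∞.
The unbounded component dominates.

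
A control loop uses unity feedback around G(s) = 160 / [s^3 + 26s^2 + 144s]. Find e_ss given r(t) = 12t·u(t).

Lowest-order denominator term is 144s, so the open loop has 1 pole at the origin → type 1 system.
K_v = lim_{s→0} s·G(s) = 160 / 144 = 10/9.
e_ss = 12/K_v = 12/(10/9) = 10.8.

10.8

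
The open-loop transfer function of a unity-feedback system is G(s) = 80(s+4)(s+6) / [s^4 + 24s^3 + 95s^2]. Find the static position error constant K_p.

infinity

K_p = lim_{s→0} G(s); with 2 poles at the origin the limit diverges, so K_p = ∞.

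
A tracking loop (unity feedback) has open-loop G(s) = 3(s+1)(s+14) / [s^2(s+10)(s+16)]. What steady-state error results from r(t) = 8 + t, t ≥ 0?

The open loop has two poles at the origin → type 2 system. By superposition:
  • 8: tracked with zero error.
  • t: tracked with zero error.
Total e_ss = 0.

0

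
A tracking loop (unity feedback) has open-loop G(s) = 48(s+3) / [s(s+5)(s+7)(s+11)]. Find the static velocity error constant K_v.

The open loop has one pole at the origin → type 1 system.
K_v = lim_{s→0} s·G(s) = 48·3 / (5·7·11) = 144/385.

144/385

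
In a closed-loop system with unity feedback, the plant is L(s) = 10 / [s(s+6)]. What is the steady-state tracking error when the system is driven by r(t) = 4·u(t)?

0

The open loop has one pole at the origin → type 1 system.
A type-1 system has K_p = ∞, so it tracks a step input with zero steady-state error.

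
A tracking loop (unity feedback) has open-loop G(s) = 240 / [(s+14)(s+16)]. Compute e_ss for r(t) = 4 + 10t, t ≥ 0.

G(s) has no factors of s in the denominator, so the system is type 0. Treating each term separately:
  • 4: e_ss = 4/(1+K_p) with K_p=15/14 → 56/29.
  • 10t: a type-0 system cannot track it, e_ss → ∞.
The unbounded component dominates.

infinity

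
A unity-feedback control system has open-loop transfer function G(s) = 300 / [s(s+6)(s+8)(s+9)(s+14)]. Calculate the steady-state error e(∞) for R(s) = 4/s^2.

One free integrator in G(s): this is a type 1 system.
K_v = lim_{s→0} s·G(s) = 300 / (6·8·9·14) = 25/504.
e_ss = 4/K_v = 4/(25/504) = 80.64.

80.64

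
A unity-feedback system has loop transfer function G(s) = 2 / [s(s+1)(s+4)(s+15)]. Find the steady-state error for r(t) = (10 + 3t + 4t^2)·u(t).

infinity

G(s) has one factor of s in the denominator, so the system is type 1. By superposition:
  • 10: tracked with zero error.
  • 3t: e_ss = 3/K_v with K_v=1/30 → 90.
  • 4t^2: a type-1 system cannot track it, e_ss → ∞.
The unbounded component dominates.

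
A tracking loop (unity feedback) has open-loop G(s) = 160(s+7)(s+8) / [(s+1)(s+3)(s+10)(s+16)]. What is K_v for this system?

The open loop has no poles at the origin → type 0 system.
K_v = lim_{s→0} s·G(s) = 0 (the extra factor of s kills the finite limit).

0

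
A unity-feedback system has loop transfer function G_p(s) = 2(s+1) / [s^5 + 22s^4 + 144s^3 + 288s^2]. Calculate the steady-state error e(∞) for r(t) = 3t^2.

864

The denominator has no term below 288s^2 — 2 poles at s=0, type 2.
K_a = lim_{s→0} s^2·G_p(s) = 2·1 / 288 = 1/144.
r(t) = 3t^2 gives R(s) = 6/s^3.
e_ss = 6/K_a = 6/(1/144) = 864.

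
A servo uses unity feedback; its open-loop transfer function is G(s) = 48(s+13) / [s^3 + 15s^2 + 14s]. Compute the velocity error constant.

The denominator has no term below 14s — 1 pole at s=0, type 1.
K_v = lim_{s→0} s·G(s) = 48·13 / 14 = 312/7.

312/7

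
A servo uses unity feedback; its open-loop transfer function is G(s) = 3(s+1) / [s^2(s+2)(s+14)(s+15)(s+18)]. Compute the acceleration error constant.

1/2520

System type = 2 (two poles at s=0).
K_a = lim_{s→0} s^2·G(s) = 3·1 / (2·14·15·18) = 1/2520.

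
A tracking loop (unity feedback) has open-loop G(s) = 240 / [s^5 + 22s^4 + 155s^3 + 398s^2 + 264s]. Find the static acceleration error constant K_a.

0

Lowest-order denominator term is 264s, so the open loop has 1 pole at the origin → type 1 system.
K_a = lim_{s→0} s^2·G(s) = 0 (the extra factor of s kills the finite limit).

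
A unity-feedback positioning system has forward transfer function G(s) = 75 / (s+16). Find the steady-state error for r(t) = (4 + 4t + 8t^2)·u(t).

The open loop has no poles at the origin → type 0 system. Taking each input component in turn:
  • 4: e_ss = 4/(1+K_p) with K_p=4.6875 → 64/91.
  • 4t: a type-0 system cannot track it, e_ss → ∞.
  • 8t^2: a type-0 system cannot track it, e_ss → ∞.
The unbounded component dominates.

infinity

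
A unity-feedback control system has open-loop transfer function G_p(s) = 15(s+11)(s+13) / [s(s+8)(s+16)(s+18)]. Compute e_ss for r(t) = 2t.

One free integrator in G_p(s): this is a type 1 system.
K_v = lim_{s→0} s·G_p(s) = 15·11·13 / (8·16·18) = 715/768.
e_ss = 2/K_v = 2/(715/768) = 1536/715.

1536/715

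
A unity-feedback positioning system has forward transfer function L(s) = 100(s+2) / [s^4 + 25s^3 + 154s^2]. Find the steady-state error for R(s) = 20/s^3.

15.4

The denominator has no term below 154s^2 — 2 poles at s=0, type 2.
K_a = lim_{s→0} s^2·L(s) = 100·2 / 154 = 100/77.
r(t) = 10t^2 gives R(s) = 20/s^3.
e_ss = 20/K_a = 20/(100/77) = 15.4.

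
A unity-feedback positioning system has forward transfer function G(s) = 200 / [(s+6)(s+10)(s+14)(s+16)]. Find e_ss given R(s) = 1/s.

No free integrators in G(s): this is a type 0 system.
K_p = lim_{s→0} G(s) = 200 / (6·10·14·16) = 5/336.
e_ss = 1/(1 + K_p) = 1/(341/336) = 336/341.

336/341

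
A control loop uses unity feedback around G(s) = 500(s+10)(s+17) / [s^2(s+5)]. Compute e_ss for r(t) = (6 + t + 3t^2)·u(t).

3/8500

G(s) has two factors of s in the denominator, so the system is type 2. By superposition:
  • 6: tracked with zero error.
  • t: tracked with zero error.
  • 3t^2: e_ss = 6/K_a with K_a=17000 → 3/8500.
Total e_ss = 3/8500.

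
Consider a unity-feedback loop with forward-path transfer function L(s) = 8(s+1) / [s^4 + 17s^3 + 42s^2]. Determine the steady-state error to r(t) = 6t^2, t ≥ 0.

63

The denominator has no term below 42s^2 — 2 poles at s=0, type 2.
K_a = lim_{s→0} s^2·L(s) = 8·1 / 42 = 4/21.
r(t) = 6t^2 gives R(s) = 12/s^3.
e_ss = 12/K_a = 12/(4/21) = 63.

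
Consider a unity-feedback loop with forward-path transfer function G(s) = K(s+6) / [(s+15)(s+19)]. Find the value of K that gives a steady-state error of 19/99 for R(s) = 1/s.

200

System type = 0 (no poles at s=0).
K_p = lim_{s→0} G(s) = K·6 / (15·19) = (2/95)·K.
e_ss = 1/(1 + K_p) = 19/99 ⇒ 1 + (2/95)·K = 99/19 ⇒ K = 200.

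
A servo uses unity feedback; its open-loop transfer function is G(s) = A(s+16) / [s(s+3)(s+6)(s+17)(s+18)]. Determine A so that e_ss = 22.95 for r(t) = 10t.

G(s) has one factor of s in the denominator, so the system is type 1.
K_v = lim_{s→0} s·G(s) = A·16 / (3·6·17·18) = (4/1377)·A.
e_ss = 10/K_v = 22.95 ⇒ K_v = 200/459 ⇒ A = (200/459)/(4/1377) = 150.

150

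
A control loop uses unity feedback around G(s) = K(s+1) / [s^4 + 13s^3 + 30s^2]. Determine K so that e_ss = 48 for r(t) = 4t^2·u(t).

The denominator has no term below 30s^2 — 2 poles at s=0, type 2.
K_a = lim_{s→0} s^2·G(s) = K·1 / 30 = (1/30)·K.
e_ss = 8/K_a = 48 ⇒ K_a = 1/6 ⇒ K = (1/6)/(1/30) = 5.

5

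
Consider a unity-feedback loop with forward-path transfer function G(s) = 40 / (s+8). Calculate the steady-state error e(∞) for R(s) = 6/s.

1

System type = 0 (no poles at s=0).
K_p = lim_{s→0} G(s) = 40 / (8) = 5.
e_ss = 6/(1 + K_p) = 6/6 = 1.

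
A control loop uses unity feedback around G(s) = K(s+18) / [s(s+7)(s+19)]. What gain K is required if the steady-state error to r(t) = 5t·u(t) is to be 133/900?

250

G(s) has one factor of s in the denominator, so the system is type 1.
K_v = lim_{s→0} s·G(s) = K·18 / (7·19) = (18/133)·K.
e_ss = 5/K_v = 133/900 ⇒ K_v = 4500/133 ⇒ K = (4500/133)/(18/133) = 250.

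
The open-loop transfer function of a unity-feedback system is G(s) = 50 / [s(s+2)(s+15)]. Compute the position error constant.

K_p = lim_{s→0} G(s); with 1 pole at the origin the limit diverges, so K_p = ∞.

infinity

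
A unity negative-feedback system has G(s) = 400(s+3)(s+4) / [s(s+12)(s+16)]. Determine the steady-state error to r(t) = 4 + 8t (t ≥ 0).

0.32

G(s) has one factor of s in the denominator, so the system is type 1. By superposition:
  • 4: tracked with zero error.
  • 8t: e_ss = 8/K_v with K_v=25 → 0.32.
Total e_ss = 0.32.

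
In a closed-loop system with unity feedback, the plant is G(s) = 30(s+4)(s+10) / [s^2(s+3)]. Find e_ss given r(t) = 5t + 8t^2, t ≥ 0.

G(s) has two factors of s in the denominator, so the system is type 2. Taking each input component in turn:
  • 5t: tracked with zero error.
  • 8t^2: e_ss = 16/K_a with K_a=400 → 0.04.
Total e_ss = 0.04.

0.04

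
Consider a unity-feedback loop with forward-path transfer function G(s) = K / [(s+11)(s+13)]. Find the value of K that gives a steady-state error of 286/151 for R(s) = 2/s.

8

System type = 0 (no poles at s=0).
K_p = lim_{s→0} G(s) = K / (11·13) = (1/143)·K.
e_ss = 2/(1 + K_p) = 286/151 ⇒ 1 + (1/143)·K = 151/143 ⇒ K = 8.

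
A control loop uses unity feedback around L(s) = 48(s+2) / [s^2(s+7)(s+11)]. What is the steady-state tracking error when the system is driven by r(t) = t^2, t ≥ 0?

77/48

The open loop has two poles at the origin → type 2 system.
K_a = lim_{s→0} s^2·L(s) = 48·2 / (7·11) = 96/77.
r(t) = t^2 gives R(s) = 2/s^3.
e_ss = 2/K_a = 2/(96/77) = 77/48.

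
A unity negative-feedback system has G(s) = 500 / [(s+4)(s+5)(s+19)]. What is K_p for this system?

25/19

System type = 0 (no poles at s=0).
K_p = lim_{s→0} G(s) = 500 / (4·5·19) = 25/19.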